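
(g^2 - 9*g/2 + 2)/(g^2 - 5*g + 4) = (g - 1/2)/(g - 1)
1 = 1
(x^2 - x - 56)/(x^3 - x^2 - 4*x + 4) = (x^2 - x - 56)/(x^3 - x^2 - 4*x + 4)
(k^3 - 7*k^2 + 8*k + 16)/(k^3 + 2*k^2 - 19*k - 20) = (k - 4)/(k + 5)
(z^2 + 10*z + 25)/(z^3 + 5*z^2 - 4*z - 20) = (z + 5)/(z^2 - 4)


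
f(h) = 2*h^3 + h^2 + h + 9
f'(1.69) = 21.52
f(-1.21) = 5.71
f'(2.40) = 40.36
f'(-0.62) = 2.07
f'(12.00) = 889.00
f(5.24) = 329.45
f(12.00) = 3621.00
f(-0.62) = 8.29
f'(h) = 6*h^2 + 2*h + 1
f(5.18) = 319.00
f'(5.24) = 176.23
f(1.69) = 23.20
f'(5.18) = 172.35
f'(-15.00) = 1321.00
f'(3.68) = 89.61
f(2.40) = 44.81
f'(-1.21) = 7.36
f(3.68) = 125.89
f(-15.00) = -6531.00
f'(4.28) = 119.47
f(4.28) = 188.40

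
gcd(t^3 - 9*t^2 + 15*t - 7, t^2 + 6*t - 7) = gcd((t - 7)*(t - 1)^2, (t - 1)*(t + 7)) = t - 1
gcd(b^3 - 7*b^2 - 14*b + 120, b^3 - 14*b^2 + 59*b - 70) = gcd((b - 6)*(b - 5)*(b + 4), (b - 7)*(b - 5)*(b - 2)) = b - 5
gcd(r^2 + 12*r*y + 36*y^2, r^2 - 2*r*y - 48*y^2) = r + 6*y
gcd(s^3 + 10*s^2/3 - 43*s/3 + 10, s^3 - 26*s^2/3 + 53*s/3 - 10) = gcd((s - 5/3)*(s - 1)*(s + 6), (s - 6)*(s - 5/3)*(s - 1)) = s^2 - 8*s/3 + 5/3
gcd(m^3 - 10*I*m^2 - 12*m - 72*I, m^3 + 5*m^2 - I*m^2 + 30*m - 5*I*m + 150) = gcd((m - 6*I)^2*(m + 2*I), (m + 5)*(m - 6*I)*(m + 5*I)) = m - 6*I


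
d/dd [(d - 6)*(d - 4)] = 2*d - 10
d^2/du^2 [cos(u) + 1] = -cos(u)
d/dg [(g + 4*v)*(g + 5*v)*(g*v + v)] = v*(3*g^2 + 18*g*v + 2*g + 20*v^2 + 9*v)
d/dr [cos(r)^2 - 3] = -sin(2*r)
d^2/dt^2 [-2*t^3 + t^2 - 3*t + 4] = 2 - 12*t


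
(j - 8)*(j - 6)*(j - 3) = j^3 - 17*j^2 + 90*j - 144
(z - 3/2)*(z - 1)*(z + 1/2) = z^3 - 2*z^2 + z/4 + 3/4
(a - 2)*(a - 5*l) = a^2 - 5*a*l - 2*a + 10*l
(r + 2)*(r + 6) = r^2 + 8*r + 12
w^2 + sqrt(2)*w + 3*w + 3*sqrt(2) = (w + 3)*(w + sqrt(2))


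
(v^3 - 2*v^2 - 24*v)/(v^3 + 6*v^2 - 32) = v*(v - 6)/(v^2 + 2*v - 8)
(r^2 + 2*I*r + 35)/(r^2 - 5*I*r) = (r + 7*I)/r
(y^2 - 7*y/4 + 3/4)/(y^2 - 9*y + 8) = (y - 3/4)/(y - 8)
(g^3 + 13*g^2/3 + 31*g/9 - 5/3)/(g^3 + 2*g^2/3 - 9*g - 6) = (9*g^2 + 12*g - 5)/(3*(3*g^2 - 7*g - 6))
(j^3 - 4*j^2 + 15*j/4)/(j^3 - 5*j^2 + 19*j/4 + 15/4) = j*(2*j - 3)/(2*j^2 - 5*j - 3)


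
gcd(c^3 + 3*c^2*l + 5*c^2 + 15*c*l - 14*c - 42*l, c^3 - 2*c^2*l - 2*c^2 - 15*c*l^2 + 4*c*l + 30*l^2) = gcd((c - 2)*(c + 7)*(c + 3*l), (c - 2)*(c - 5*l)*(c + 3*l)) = c^2 + 3*c*l - 2*c - 6*l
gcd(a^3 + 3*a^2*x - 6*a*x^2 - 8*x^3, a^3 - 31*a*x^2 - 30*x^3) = a + x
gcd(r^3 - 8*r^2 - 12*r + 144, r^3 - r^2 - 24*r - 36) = r - 6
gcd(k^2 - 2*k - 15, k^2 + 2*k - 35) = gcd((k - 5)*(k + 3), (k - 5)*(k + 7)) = k - 5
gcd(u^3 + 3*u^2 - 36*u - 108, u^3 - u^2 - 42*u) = u + 6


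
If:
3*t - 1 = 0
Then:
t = 1/3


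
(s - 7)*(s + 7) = s^2 - 49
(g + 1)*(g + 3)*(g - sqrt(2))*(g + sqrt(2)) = g^4 + 4*g^3 + g^2 - 8*g - 6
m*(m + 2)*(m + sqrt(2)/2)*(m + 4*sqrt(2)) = m^4 + 2*m^3 + 9*sqrt(2)*m^3/2 + 4*m^2 + 9*sqrt(2)*m^2 + 8*m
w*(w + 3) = w^2 + 3*w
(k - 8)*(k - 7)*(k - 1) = k^3 - 16*k^2 + 71*k - 56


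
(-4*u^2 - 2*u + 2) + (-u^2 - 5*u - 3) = -5*u^2 - 7*u - 1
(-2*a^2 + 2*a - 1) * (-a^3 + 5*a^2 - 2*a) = 2*a^5 - 12*a^4 + 15*a^3 - 9*a^2 + 2*a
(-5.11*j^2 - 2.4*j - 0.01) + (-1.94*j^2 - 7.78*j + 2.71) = -7.05*j^2 - 10.18*j + 2.7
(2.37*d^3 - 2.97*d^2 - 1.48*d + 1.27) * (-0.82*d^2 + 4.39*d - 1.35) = -1.9434*d^5 + 12.8397*d^4 - 15.0242*d^3 - 3.5291*d^2 + 7.5733*d - 1.7145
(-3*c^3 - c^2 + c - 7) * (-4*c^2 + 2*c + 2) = 12*c^5 - 2*c^4 - 12*c^3 + 28*c^2 - 12*c - 14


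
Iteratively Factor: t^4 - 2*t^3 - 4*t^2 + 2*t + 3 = (t + 1)*(t^3 - 3*t^2 - t + 3) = (t + 1)^2*(t^2 - 4*t + 3) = (t - 1)*(t + 1)^2*(t - 3)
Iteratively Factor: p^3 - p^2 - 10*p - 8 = (p + 1)*(p^2 - 2*p - 8) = (p + 1)*(p + 2)*(p - 4)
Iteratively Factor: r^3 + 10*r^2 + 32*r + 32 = (r + 4)*(r^2 + 6*r + 8) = (r + 4)^2*(r + 2)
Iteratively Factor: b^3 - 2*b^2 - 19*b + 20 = (b - 5)*(b^2 + 3*b - 4) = (b - 5)*(b + 4)*(b - 1)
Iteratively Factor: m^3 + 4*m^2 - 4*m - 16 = (m + 4)*(m^2 - 4) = (m - 2)*(m + 4)*(m + 2)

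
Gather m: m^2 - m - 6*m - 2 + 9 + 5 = m^2 - 7*m + 12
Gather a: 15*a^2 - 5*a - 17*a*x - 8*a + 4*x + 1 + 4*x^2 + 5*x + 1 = 15*a^2 + a*(-17*x - 13) + 4*x^2 + 9*x + 2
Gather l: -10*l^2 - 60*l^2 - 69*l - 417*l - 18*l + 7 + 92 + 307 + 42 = -70*l^2 - 504*l + 448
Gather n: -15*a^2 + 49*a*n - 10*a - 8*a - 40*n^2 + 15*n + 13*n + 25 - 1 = -15*a^2 - 18*a - 40*n^2 + n*(49*a + 28) + 24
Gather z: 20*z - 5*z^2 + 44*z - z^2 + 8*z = -6*z^2 + 72*z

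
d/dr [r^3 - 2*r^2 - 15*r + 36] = 3*r^2 - 4*r - 15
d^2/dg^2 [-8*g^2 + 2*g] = -16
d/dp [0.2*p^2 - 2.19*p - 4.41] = 0.4*p - 2.19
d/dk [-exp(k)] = -exp(k)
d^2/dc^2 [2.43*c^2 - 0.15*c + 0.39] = 4.86000000000000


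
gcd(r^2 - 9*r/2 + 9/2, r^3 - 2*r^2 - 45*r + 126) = r - 3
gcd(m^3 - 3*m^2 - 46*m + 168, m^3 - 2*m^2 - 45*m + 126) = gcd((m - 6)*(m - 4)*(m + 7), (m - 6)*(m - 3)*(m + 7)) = m^2 + m - 42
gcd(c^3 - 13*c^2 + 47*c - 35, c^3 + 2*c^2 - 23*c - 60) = c - 5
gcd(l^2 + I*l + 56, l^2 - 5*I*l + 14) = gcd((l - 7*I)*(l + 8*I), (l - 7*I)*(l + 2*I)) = l - 7*I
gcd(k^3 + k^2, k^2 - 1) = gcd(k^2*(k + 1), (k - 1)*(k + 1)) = k + 1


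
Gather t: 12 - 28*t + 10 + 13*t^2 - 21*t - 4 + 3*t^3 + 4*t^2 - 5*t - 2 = 3*t^3 + 17*t^2 - 54*t + 16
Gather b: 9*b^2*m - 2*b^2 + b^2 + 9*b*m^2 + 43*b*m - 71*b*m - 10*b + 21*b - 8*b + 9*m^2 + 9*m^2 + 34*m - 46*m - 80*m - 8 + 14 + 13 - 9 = b^2*(9*m - 1) + b*(9*m^2 - 28*m + 3) + 18*m^2 - 92*m + 10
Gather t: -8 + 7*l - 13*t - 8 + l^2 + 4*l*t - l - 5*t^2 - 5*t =l^2 + 6*l - 5*t^2 + t*(4*l - 18) - 16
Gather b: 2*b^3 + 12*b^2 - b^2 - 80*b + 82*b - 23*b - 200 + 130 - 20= 2*b^3 + 11*b^2 - 21*b - 90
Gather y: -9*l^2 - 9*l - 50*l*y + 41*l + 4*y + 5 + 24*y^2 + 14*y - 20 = -9*l^2 + 32*l + 24*y^2 + y*(18 - 50*l) - 15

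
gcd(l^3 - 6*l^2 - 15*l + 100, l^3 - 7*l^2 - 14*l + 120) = l^2 - l - 20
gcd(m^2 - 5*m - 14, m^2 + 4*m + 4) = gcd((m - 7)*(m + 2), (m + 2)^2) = m + 2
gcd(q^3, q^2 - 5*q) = q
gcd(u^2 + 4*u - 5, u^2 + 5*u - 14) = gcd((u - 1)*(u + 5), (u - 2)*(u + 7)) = 1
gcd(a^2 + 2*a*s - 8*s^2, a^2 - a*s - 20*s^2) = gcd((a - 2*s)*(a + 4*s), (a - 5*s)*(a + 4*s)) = a + 4*s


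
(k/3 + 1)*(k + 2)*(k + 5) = k^3/3 + 10*k^2/3 + 31*k/3 + 10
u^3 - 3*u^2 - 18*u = u*(u - 6)*(u + 3)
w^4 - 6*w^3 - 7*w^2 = w^2*(w - 7)*(w + 1)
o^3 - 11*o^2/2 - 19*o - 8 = (o - 8)*(o + 1/2)*(o + 2)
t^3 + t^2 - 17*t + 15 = (t - 3)*(t - 1)*(t + 5)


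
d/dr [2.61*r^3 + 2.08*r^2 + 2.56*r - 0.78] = 7.83*r^2 + 4.16*r + 2.56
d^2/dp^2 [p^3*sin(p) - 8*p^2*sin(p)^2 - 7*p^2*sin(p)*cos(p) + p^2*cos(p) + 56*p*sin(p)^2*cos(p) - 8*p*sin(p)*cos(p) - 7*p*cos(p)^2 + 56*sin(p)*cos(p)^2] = -p^3*sin(p) + 14*p^2*sin(2*p) + 5*p^2*cos(p) - 16*p^2*cos(2*p) + 2*p*sin(p) - 16*p*sin(2*p) - 14*p*cos(p) - 14*p*cos(2*p) + 126*p*cos(3*p) - 42*sin(p) + 7*sin(2*p) - 42*sin(3*p) + 2*cos(p) - 8*cos(2*p) - 8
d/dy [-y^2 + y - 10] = 1 - 2*y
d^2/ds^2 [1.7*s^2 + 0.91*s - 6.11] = 3.40000000000000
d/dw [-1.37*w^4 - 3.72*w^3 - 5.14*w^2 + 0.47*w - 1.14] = -5.48*w^3 - 11.16*w^2 - 10.28*w + 0.47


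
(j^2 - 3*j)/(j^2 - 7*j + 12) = j/(j - 4)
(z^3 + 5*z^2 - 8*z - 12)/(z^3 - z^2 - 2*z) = (z + 6)/z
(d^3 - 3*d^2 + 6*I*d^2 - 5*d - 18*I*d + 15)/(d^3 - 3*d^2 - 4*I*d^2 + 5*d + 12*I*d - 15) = (d + 5*I)/(d - 5*I)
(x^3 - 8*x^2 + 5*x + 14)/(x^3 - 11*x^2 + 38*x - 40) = (x^2 - 6*x - 7)/(x^2 - 9*x + 20)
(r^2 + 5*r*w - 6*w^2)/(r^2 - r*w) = (r + 6*w)/r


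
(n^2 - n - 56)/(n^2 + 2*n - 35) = (n - 8)/(n - 5)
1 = 1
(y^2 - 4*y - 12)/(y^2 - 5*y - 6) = (y + 2)/(y + 1)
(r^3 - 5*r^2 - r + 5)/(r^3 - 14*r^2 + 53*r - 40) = (r + 1)/(r - 8)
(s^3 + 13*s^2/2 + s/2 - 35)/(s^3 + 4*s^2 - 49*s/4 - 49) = 2*(s^2 + 3*s - 10)/(2*s^2 + s - 28)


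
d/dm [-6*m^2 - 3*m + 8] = -12*m - 3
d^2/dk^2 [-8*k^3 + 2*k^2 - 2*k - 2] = 4 - 48*k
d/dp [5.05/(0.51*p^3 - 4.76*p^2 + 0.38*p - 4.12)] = (-7.7265*p^2 + 48.076*p - 1.919)/(0.51*p^3 - 4.76*p^2 + 0.38*p - 4.12)^2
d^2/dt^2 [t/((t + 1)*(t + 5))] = 2*(t^3 - 15*t - 30)/(t^6 + 18*t^5 + 123*t^4 + 396*t^3 + 615*t^2 + 450*t + 125)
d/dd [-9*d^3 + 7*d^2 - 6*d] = -27*d^2 + 14*d - 6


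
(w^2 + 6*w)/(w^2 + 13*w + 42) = w/(w + 7)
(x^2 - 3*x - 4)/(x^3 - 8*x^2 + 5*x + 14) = (x - 4)/(x^2 - 9*x + 14)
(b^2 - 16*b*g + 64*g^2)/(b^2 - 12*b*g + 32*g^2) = (b - 8*g)/(b - 4*g)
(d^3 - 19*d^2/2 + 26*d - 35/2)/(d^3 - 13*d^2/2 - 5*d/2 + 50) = (2*d^2 - 9*d + 7)/(2*d^2 - 3*d - 20)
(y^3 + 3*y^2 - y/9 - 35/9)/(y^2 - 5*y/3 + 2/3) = (9*y^2 + 36*y + 35)/(3*(3*y - 2))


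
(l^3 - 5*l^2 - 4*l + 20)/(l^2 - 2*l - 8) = (l^2 - 7*l + 10)/(l - 4)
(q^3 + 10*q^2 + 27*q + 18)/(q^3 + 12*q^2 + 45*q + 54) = (q + 1)/(q + 3)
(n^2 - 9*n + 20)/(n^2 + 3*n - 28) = (n - 5)/(n + 7)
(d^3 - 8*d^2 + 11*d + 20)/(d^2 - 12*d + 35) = (d^2 - 3*d - 4)/(d - 7)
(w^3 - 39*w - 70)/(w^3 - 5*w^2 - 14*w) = (w + 5)/w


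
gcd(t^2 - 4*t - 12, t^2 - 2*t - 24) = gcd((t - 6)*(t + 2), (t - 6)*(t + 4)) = t - 6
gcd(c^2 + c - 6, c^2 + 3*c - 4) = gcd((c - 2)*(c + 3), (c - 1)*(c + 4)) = 1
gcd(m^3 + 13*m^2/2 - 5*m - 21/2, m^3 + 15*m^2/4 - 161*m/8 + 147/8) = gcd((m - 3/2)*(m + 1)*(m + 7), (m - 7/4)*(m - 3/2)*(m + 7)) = m^2 + 11*m/2 - 21/2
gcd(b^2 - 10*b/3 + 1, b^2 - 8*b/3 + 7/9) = b - 1/3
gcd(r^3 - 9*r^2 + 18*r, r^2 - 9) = r - 3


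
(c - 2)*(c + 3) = c^2 + c - 6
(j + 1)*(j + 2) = j^2 + 3*j + 2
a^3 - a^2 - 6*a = a*(a - 3)*(a + 2)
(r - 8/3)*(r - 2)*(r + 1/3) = r^3 - 13*r^2/3 + 34*r/9 + 16/9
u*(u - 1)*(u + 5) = u^3 + 4*u^2 - 5*u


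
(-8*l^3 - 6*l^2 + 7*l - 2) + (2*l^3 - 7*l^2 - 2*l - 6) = -6*l^3 - 13*l^2 + 5*l - 8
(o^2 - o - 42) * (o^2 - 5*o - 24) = o^4 - 6*o^3 - 61*o^2 + 234*o + 1008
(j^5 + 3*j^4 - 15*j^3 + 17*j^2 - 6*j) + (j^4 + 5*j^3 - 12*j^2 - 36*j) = j^5 + 4*j^4 - 10*j^3 + 5*j^2 - 42*j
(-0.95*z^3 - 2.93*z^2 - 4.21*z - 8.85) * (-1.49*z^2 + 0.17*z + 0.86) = 1.4155*z^5 + 4.2042*z^4 + 4.9578*z^3 + 9.951*z^2 - 5.1251*z - 7.611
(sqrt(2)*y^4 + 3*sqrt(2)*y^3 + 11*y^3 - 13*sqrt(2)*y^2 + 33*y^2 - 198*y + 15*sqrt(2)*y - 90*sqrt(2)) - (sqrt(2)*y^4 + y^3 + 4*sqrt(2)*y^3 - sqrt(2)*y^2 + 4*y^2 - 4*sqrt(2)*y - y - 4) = -sqrt(2)*y^3 + 10*y^3 - 12*sqrt(2)*y^2 + 29*y^2 - 197*y + 19*sqrt(2)*y - 90*sqrt(2) + 4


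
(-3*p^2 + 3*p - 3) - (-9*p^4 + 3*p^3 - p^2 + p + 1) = 9*p^4 - 3*p^3 - 2*p^2 + 2*p - 4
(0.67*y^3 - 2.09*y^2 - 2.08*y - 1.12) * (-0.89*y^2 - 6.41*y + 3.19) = -0.5963*y^5 - 2.4346*y^4 + 17.3854*y^3 + 7.6625*y^2 + 0.544*y - 3.5728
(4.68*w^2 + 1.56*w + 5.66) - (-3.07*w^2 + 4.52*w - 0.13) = 7.75*w^2 - 2.96*w + 5.79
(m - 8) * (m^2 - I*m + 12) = m^3 - 8*m^2 - I*m^2 + 12*m + 8*I*m - 96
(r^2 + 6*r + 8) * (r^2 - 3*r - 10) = r^4 + 3*r^3 - 20*r^2 - 84*r - 80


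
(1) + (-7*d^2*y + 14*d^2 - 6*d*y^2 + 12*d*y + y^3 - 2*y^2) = -7*d^2*y + 14*d^2 - 6*d*y^2 + 12*d*y + y^3 - 2*y^2 + 1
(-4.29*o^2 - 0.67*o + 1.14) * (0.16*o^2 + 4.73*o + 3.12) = -0.6864*o^4 - 20.3989*o^3 - 16.3715*o^2 + 3.3018*o + 3.5568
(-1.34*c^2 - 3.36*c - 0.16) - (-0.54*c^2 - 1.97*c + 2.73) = -0.8*c^2 - 1.39*c - 2.89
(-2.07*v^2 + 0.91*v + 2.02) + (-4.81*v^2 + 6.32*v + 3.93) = -6.88*v^2 + 7.23*v + 5.95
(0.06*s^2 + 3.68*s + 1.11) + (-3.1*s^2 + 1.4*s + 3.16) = -3.04*s^2 + 5.08*s + 4.27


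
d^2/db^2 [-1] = 0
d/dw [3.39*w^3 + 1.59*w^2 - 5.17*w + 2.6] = 10.17*w^2 + 3.18*w - 5.17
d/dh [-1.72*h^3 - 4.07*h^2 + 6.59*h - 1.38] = -5.16*h^2 - 8.14*h + 6.59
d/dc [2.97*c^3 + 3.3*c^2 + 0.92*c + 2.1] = 8.91*c^2 + 6.6*c + 0.92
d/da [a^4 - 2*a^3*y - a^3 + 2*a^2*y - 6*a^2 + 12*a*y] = 4*a^3 - 6*a^2*y - 3*a^2 + 4*a*y - 12*a + 12*y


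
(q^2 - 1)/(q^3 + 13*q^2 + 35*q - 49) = (q + 1)/(q^2 + 14*q + 49)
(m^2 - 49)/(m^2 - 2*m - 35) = (m + 7)/(m + 5)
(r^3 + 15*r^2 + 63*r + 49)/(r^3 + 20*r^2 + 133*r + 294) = (r + 1)/(r + 6)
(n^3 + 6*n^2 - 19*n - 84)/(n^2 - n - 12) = n + 7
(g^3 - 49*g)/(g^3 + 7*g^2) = (g - 7)/g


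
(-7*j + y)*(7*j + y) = -49*j^2 + y^2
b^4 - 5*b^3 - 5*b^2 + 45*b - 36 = (b - 4)*(b - 3)*(b - 1)*(b + 3)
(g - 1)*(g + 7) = g^2 + 6*g - 7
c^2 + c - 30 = (c - 5)*(c + 6)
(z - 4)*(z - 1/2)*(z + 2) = z^3 - 5*z^2/2 - 7*z + 4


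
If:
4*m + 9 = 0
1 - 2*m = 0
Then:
No Solution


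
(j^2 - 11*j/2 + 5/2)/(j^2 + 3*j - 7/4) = 2*(j - 5)/(2*j + 7)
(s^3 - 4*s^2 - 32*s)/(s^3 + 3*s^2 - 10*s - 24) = s*(s - 8)/(s^2 - s - 6)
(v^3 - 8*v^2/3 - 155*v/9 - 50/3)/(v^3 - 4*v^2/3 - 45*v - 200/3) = (v^2 - 13*v/3 - 10)/(v^2 - 3*v - 40)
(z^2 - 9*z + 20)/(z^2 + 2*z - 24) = (z - 5)/(z + 6)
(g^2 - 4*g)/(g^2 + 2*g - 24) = g/(g + 6)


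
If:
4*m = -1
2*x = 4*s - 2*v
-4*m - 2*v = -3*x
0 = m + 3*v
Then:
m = -1/4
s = -7/72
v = 1/12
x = -5/18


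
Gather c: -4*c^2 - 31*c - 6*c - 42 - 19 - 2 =-4*c^2 - 37*c - 63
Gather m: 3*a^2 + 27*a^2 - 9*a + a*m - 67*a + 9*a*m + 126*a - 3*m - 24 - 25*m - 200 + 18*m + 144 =30*a^2 + 50*a + m*(10*a - 10) - 80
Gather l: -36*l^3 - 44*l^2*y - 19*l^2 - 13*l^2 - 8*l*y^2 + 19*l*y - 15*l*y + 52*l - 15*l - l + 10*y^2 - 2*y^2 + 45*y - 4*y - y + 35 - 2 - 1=-36*l^3 + l^2*(-44*y - 32) + l*(-8*y^2 + 4*y + 36) + 8*y^2 + 40*y + 32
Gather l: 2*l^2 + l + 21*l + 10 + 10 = 2*l^2 + 22*l + 20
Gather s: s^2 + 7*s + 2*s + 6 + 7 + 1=s^2 + 9*s + 14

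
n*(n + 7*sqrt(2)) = n^2 + 7*sqrt(2)*n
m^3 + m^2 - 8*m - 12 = (m - 3)*(m + 2)^2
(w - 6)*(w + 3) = w^2 - 3*w - 18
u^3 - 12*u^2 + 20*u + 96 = (u - 8)*(u - 6)*(u + 2)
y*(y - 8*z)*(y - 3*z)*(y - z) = y^4 - 12*y^3*z + 35*y^2*z^2 - 24*y*z^3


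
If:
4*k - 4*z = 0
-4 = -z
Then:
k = 4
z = 4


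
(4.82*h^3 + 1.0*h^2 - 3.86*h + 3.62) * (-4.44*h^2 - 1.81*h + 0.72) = -21.4008*h^5 - 13.1642*h^4 + 18.7988*h^3 - 8.3662*h^2 - 9.3314*h + 2.6064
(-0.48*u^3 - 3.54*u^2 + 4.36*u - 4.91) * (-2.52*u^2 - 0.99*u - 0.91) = 1.2096*u^5 + 9.396*u^4 - 7.0458*u^3 + 11.2782*u^2 + 0.8933*u + 4.4681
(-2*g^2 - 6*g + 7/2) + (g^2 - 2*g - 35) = -g^2 - 8*g - 63/2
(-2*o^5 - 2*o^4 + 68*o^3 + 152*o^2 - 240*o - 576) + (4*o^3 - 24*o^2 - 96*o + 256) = -2*o^5 - 2*o^4 + 72*o^3 + 128*o^2 - 336*o - 320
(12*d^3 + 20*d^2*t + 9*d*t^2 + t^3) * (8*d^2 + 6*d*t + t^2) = 96*d^5 + 232*d^4*t + 204*d^3*t^2 + 82*d^2*t^3 + 15*d*t^4 + t^5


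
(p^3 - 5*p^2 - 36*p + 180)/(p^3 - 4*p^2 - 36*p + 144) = (p - 5)/(p - 4)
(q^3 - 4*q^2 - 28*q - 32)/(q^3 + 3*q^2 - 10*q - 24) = (q^2 - 6*q - 16)/(q^2 + q - 12)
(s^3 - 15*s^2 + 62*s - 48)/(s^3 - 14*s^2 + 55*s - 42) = (s - 8)/(s - 7)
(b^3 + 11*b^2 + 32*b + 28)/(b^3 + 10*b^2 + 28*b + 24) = (b + 7)/(b + 6)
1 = 1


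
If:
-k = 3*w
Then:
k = -3*w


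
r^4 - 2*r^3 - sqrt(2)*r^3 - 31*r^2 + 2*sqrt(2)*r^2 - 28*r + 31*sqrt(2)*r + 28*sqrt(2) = (r - 7)*(r + 1)*(r + 4)*(r - sqrt(2))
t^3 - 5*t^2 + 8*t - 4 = (t - 2)^2*(t - 1)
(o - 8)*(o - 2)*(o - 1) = o^3 - 11*o^2 + 26*o - 16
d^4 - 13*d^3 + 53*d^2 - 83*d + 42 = (d - 7)*(d - 3)*(d - 2)*(d - 1)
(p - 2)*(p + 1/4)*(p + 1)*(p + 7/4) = p^4 + p^3 - 57*p^2/16 - 71*p/16 - 7/8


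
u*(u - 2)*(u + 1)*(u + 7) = u^4 + 6*u^3 - 9*u^2 - 14*u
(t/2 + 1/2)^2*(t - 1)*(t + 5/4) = t^4/4 + 9*t^3/16 + t^2/16 - 9*t/16 - 5/16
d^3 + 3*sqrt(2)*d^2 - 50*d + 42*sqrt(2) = (d - 3*sqrt(2))*(d - sqrt(2))*(d + 7*sqrt(2))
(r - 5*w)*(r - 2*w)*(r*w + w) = r^3*w - 7*r^2*w^2 + r^2*w + 10*r*w^3 - 7*r*w^2 + 10*w^3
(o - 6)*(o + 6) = o^2 - 36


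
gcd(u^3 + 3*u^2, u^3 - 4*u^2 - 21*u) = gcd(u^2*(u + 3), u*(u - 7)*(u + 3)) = u^2 + 3*u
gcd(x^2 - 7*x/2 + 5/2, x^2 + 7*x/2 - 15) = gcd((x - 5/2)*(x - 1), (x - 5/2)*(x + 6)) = x - 5/2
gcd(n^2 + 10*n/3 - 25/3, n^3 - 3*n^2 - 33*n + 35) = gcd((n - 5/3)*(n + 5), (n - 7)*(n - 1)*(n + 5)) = n + 5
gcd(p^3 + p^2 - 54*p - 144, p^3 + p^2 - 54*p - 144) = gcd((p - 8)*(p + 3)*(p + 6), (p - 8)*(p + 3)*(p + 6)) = p^3 + p^2 - 54*p - 144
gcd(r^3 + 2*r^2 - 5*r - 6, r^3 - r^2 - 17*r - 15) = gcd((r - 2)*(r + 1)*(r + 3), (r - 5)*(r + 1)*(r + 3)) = r^2 + 4*r + 3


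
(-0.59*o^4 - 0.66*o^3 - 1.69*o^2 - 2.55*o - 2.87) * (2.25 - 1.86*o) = 1.0974*o^5 - 0.0998999999999999*o^4 + 1.6584*o^3 + 0.940500000000001*o^2 - 0.399299999999999*o - 6.4575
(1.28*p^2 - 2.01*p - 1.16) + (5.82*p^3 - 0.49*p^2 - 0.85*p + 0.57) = 5.82*p^3 + 0.79*p^2 - 2.86*p - 0.59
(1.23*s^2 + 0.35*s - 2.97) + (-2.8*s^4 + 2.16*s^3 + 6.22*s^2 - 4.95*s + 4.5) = -2.8*s^4 + 2.16*s^3 + 7.45*s^2 - 4.6*s + 1.53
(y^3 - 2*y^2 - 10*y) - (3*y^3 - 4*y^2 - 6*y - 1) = -2*y^3 + 2*y^2 - 4*y + 1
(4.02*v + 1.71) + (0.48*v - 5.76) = 4.5*v - 4.05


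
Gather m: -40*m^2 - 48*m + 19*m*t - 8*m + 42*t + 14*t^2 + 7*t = -40*m^2 + m*(19*t - 56) + 14*t^2 + 49*t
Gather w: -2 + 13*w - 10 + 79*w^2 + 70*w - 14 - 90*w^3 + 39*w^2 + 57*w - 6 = -90*w^3 + 118*w^2 + 140*w - 32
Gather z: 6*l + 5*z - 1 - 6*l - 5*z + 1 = 0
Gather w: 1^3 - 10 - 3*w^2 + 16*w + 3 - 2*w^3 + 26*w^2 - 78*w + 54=-2*w^3 + 23*w^2 - 62*w + 48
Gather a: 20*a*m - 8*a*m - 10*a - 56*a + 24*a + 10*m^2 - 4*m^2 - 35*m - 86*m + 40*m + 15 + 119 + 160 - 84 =a*(12*m - 42) + 6*m^2 - 81*m + 210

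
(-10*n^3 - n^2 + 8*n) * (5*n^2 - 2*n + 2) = -50*n^5 + 15*n^4 + 22*n^3 - 18*n^2 + 16*n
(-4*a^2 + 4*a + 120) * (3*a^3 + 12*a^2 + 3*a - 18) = -12*a^5 - 36*a^4 + 396*a^3 + 1524*a^2 + 288*a - 2160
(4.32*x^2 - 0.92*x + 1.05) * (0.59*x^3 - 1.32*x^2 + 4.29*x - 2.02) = 2.5488*x^5 - 6.2452*x^4 + 20.3667*x^3 - 14.0592*x^2 + 6.3629*x - 2.121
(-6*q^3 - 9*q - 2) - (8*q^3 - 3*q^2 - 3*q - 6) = -14*q^3 + 3*q^2 - 6*q + 4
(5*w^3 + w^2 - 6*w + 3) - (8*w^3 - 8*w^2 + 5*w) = -3*w^3 + 9*w^2 - 11*w + 3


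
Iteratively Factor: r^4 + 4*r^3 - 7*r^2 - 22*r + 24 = (r + 4)*(r^3 - 7*r + 6) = (r + 3)*(r + 4)*(r^2 - 3*r + 2) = (r - 1)*(r + 3)*(r + 4)*(r - 2)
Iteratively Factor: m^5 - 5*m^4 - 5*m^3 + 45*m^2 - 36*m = (m + 3)*(m^4 - 8*m^3 + 19*m^2 - 12*m) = m*(m + 3)*(m^3 - 8*m^2 + 19*m - 12) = m*(m - 4)*(m + 3)*(m^2 - 4*m + 3) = m*(m - 4)*(m - 1)*(m + 3)*(m - 3)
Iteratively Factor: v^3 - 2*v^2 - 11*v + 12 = (v + 3)*(v^2 - 5*v + 4) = (v - 1)*(v + 3)*(v - 4)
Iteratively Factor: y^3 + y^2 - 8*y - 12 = (y - 3)*(y^2 + 4*y + 4) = (y - 3)*(y + 2)*(y + 2)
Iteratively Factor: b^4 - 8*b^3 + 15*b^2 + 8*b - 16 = (b + 1)*(b^3 - 9*b^2 + 24*b - 16) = (b - 4)*(b + 1)*(b^2 - 5*b + 4) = (b - 4)^2*(b + 1)*(b - 1)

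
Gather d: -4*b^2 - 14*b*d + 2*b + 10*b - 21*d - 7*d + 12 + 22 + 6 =-4*b^2 + 12*b + d*(-14*b - 28) + 40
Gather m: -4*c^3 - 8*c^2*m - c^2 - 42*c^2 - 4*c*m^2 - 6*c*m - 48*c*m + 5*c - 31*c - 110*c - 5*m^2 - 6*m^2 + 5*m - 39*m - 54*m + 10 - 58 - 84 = -4*c^3 - 43*c^2 - 136*c + m^2*(-4*c - 11) + m*(-8*c^2 - 54*c - 88) - 132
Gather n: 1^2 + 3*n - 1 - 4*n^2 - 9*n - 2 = -4*n^2 - 6*n - 2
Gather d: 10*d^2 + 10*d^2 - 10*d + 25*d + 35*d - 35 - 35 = 20*d^2 + 50*d - 70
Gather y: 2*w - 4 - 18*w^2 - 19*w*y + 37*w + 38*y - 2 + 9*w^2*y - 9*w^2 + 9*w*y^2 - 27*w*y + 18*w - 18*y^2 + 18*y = -27*w^2 + 57*w + y^2*(9*w - 18) + y*(9*w^2 - 46*w + 56) - 6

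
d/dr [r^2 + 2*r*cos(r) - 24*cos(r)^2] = -2*r*sin(r) + 2*r + 24*sin(2*r) + 2*cos(r)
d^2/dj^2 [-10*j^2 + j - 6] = -20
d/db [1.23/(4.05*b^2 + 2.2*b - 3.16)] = (-9.963*b - 2.706)/(4.05*b^2 + 2.2*b - 3.16)^2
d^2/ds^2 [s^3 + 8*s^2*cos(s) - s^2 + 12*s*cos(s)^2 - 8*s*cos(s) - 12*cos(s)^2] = -8*s^2*cos(s) - 32*s*sin(s) + 8*s*cos(s) - 24*s*cos(2*s) + 6*s + 16*sqrt(2)*sin(s + pi/4) + 24*sqrt(2)*cos(2*s + pi/4) - 2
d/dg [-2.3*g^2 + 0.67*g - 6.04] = 0.67 - 4.6*g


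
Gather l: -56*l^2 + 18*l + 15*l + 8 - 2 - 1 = -56*l^2 + 33*l + 5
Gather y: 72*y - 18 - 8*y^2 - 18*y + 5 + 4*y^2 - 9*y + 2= -4*y^2 + 45*y - 11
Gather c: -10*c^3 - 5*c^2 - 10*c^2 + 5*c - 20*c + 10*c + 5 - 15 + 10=-10*c^3 - 15*c^2 - 5*c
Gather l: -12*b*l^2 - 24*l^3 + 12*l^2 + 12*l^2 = -24*l^3 + l^2*(24 - 12*b)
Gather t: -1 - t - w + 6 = -t - w + 5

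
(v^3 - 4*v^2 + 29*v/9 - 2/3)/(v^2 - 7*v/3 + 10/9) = (3*v^2 - 10*v + 3)/(3*v - 5)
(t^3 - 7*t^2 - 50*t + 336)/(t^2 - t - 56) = t - 6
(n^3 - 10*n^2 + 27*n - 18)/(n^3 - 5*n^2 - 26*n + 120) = (n^2 - 4*n + 3)/(n^2 + n - 20)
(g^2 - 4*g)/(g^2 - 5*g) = (g - 4)/(g - 5)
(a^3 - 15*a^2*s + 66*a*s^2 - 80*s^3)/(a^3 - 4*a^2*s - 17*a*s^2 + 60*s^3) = (-a^2 + 10*a*s - 16*s^2)/(-a^2 - a*s + 12*s^2)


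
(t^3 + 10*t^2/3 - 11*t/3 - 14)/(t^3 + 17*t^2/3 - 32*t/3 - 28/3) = (3*t^2 + 16*t + 21)/(3*t^2 + 23*t + 14)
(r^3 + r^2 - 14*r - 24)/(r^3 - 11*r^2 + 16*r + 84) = (r^2 - r - 12)/(r^2 - 13*r + 42)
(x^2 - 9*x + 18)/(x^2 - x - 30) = (x - 3)/(x + 5)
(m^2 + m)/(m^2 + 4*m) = (m + 1)/(m + 4)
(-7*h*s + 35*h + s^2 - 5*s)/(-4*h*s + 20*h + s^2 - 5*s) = (-7*h + s)/(-4*h + s)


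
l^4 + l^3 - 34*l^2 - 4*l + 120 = (l - 5)*(l - 2)*(l + 2)*(l + 6)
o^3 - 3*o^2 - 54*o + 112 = (o - 8)*(o - 2)*(o + 7)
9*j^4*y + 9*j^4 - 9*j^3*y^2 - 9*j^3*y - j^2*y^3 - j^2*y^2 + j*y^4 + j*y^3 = (-3*j + y)*(-j + y)*(3*j + y)*(j*y + j)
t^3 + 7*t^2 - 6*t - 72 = (t - 3)*(t + 4)*(t + 6)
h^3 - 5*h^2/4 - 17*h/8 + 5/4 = (h - 2)*(h - 1/2)*(h + 5/4)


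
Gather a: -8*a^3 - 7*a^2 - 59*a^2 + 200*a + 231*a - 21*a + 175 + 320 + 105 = -8*a^3 - 66*a^2 + 410*a + 600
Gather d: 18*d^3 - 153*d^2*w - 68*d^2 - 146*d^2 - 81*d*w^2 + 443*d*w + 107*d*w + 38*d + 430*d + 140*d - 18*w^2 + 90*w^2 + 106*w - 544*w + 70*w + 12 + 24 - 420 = 18*d^3 + d^2*(-153*w - 214) + d*(-81*w^2 + 550*w + 608) + 72*w^2 - 368*w - 384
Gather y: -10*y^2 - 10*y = -10*y^2 - 10*y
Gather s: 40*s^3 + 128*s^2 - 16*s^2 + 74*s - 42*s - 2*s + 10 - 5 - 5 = 40*s^3 + 112*s^2 + 30*s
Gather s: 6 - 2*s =6 - 2*s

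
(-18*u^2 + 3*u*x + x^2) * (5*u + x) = -90*u^3 - 3*u^2*x + 8*u*x^2 + x^3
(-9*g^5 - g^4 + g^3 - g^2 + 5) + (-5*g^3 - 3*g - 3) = -9*g^5 - g^4 - 4*g^3 - g^2 - 3*g + 2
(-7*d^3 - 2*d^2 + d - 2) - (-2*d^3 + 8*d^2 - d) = -5*d^3 - 10*d^2 + 2*d - 2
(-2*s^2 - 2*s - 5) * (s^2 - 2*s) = -2*s^4 + 2*s^3 - s^2 + 10*s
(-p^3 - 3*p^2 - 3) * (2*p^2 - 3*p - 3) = -2*p^5 - 3*p^4 + 12*p^3 + 3*p^2 + 9*p + 9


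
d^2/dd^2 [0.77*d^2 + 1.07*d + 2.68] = 1.54000000000000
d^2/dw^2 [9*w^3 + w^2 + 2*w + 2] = 54*w + 2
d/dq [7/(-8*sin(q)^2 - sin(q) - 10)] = 7*(16*sin(q) + 1)*cos(q)/(8*sin(q)^2 + sin(q) + 10)^2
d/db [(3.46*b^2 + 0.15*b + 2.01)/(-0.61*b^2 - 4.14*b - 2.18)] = (-14.2329*b^2 - 12.6334*b + 7.9944)/(0.3721*b^4 + 5.0508*b^3 + 19.7992*b^2 + 18.0504*b + 4.7524)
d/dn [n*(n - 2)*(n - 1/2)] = 3*n^2 - 5*n + 1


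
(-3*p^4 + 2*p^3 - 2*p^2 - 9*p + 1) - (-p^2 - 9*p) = -3*p^4 + 2*p^3 - p^2 + 1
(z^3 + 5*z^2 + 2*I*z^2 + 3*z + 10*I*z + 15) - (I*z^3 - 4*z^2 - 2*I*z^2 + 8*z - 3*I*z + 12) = z^3 - I*z^3 + 9*z^2 + 4*I*z^2 - 5*z + 13*I*z + 3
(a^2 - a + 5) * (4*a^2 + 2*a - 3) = 4*a^4 - 2*a^3 + 15*a^2 + 13*a - 15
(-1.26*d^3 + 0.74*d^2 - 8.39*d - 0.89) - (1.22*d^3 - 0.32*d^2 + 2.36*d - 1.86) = -2.48*d^3 + 1.06*d^2 - 10.75*d + 0.97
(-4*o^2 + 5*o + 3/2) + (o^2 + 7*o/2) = -3*o^2 + 17*o/2 + 3/2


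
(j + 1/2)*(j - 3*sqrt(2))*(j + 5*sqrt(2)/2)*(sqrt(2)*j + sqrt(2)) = sqrt(2)*j^4 - j^3 + 3*sqrt(2)*j^3/2 - 29*sqrt(2)*j^2/2 - 3*j^2/2 - 45*sqrt(2)*j/2 - j/2 - 15*sqrt(2)/2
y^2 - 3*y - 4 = (y - 4)*(y + 1)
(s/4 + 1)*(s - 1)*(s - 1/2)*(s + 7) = s^4/4 + 19*s^3/8 + 3*s^2 - 73*s/8 + 7/2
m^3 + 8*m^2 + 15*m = m*(m + 3)*(m + 5)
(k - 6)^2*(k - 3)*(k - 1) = k^4 - 16*k^3 + 87*k^2 - 180*k + 108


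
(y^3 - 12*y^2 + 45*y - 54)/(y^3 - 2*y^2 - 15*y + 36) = (y - 6)/(y + 4)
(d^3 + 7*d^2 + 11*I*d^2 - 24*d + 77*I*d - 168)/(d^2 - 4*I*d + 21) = (d^2 + d*(7 + 8*I) + 56*I)/(d - 7*I)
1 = 1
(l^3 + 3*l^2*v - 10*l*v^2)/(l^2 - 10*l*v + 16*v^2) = l*(-l - 5*v)/(-l + 8*v)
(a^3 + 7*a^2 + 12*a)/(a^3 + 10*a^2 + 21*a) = (a + 4)/(a + 7)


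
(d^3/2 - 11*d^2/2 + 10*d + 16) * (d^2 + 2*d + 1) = d^5/2 - 9*d^4/2 - d^3/2 + 61*d^2/2 + 42*d + 16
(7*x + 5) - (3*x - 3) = 4*x + 8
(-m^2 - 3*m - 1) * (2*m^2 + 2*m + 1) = -2*m^4 - 8*m^3 - 9*m^2 - 5*m - 1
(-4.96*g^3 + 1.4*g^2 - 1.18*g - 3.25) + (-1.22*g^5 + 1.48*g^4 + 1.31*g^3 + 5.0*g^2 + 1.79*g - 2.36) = -1.22*g^5 + 1.48*g^4 - 3.65*g^3 + 6.4*g^2 + 0.61*g - 5.61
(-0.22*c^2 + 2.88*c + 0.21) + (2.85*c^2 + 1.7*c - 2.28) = 2.63*c^2 + 4.58*c - 2.07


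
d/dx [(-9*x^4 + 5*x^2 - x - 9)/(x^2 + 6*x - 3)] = (-18*x^5 - 162*x^4 + 108*x^3 + 31*x^2 - 12*x + 57)/(x^4 + 12*x^3 + 30*x^2 - 36*x + 9)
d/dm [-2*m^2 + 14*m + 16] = 14 - 4*m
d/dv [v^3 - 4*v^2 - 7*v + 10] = 3*v^2 - 8*v - 7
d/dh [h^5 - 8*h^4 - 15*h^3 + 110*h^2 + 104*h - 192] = 5*h^4 - 32*h^3 - 45*h^2 + 220*h + 104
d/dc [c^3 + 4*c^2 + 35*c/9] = 3*c^2 + 8*c + 35/9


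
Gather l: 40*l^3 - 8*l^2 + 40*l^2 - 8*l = 40*l^3 + 32*l^2 - 8*l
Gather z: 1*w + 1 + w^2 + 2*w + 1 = w^2 + 3*w + 2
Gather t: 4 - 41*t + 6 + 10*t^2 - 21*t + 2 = 10*t^2 - 62*t + 12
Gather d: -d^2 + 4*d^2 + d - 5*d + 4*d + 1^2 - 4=3*d^2 - 3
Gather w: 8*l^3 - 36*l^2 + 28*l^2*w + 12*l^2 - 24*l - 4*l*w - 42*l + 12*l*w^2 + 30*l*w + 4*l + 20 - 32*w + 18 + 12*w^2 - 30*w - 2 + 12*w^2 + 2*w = 8*l^3 - 24*l^2 - 62*l + w^2*(12*l + 24) + w*(28*l^2 + 26*l - 60) + 36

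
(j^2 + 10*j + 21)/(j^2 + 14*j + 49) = (j + 3)/(j + 7)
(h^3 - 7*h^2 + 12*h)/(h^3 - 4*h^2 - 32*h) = (-h^2 + 7*h - 12)/(-h^2 + 4*h + 32)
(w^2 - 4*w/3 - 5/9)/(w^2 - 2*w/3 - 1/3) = (w - 5/3)/(w - 1)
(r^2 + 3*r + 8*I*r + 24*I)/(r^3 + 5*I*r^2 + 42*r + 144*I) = (r + 3)/(r^2 - 3*I*r + 18)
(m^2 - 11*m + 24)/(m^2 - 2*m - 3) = (m - 8)/(m + 1)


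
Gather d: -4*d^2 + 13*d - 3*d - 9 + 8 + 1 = -4*d^2 + 10*d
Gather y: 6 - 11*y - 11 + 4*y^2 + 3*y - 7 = 4*y^2 - 8*y - 12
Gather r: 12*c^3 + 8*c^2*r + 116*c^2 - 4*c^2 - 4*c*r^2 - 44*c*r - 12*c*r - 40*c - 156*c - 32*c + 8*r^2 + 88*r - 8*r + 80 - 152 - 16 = 12*c^3 + 112*c^2 - 228*c + r^2*(8 - 4*c) + r*(8*c^2 - 56*c + 80) - 88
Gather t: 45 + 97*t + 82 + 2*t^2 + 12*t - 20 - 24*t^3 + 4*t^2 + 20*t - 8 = -24*t^3 + 6*t^2 + 129*t + 99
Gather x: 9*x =9*x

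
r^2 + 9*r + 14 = (r + 2)*(r + 7)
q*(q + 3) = q^2 + 3*q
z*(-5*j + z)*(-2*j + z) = 10*j^2*z - 7*j*z^2 + z^3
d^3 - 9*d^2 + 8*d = d*(d - 8)*(d - 1)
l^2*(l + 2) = l^3 + 2*l^2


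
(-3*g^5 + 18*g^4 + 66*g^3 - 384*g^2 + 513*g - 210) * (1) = -3*g^5 + 18*g^4 + 66*g^3 - 384*g^2 + 513*g - 210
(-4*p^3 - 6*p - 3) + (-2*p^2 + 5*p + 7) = -4*p^3 - 2*p^2 - p + 4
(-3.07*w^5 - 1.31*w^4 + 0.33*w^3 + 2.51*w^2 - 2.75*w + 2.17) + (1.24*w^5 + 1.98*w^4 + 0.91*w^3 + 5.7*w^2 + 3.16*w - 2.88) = -1.83*w^5 + 0.67*w^4 + 1.24*w^3 + 8.21*w^2 + 0.41*w - 0.71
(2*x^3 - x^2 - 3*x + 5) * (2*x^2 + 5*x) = 4*x^5 + 8*x^4 - 11*x^3 - 5*x^2 + 25*x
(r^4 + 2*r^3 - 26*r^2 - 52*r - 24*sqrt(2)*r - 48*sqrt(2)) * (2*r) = 2*r^5 + 4*r^4 - 52*r^3 - 104*r^2 - 48*sqrt(2)*r^2 - 96*sqrt(2)*r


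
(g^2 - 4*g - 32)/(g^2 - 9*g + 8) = (g + 4)/(g - 1)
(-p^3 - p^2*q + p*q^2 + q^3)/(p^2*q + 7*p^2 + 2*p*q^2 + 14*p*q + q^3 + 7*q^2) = (-p + q)/(q + 7)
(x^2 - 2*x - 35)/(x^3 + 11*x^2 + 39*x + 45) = (x - 7)/(x^2 + 6*x + 9)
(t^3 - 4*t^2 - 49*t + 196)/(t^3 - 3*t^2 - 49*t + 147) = (t - 4)/(t - 3)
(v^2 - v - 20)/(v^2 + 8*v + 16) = (v - 5)/(v + 4)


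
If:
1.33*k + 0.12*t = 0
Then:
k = -0.0902255639097744*t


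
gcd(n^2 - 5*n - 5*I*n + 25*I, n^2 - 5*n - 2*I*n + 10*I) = n - 5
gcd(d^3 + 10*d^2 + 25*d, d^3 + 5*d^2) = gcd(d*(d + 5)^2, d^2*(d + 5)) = d^2 + 5*d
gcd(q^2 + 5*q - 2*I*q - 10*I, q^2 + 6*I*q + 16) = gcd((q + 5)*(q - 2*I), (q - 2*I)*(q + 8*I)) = q - 2*I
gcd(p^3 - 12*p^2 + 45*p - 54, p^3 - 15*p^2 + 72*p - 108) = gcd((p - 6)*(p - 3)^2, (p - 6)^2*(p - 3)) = p^2 - 9*p + 18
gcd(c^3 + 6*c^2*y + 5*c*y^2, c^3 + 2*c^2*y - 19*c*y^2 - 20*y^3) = c^2 + 6*c*y + 5*y^2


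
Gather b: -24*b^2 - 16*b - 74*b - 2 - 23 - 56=-24*b^2 - 90*b - 81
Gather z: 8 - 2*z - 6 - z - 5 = -3*z - 3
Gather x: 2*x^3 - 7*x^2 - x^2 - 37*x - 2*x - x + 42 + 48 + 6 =2*x^3 - 8*x^2 - 40*x + 96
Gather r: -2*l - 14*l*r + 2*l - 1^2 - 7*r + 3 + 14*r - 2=r*(7 - 14*l)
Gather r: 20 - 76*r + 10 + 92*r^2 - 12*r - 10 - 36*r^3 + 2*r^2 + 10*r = -36*r^3 + 94*r^2 - 78*r + 20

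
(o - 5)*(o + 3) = o^2 - 2*o - 15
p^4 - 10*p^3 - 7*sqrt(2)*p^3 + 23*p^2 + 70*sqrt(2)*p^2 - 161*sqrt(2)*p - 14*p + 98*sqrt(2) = (p - 7)*(p - 2)*(p - 1)*(p - 7*sqrt(2))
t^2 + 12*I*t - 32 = (t + 4*I)*(t + 8*I)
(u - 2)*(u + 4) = u^2 + 2*u - 8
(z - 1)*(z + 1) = z^2 - 1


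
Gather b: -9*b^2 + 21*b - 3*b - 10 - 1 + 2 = -9*b^2 + 18*b - 9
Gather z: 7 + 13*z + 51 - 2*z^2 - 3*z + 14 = -2*z^2 + 10*z + 72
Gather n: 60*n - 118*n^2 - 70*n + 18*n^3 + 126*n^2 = 18*n^3 + 8*n^2 - 10*n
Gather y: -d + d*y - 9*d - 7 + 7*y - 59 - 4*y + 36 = -10*d + y*(d + 3) - 30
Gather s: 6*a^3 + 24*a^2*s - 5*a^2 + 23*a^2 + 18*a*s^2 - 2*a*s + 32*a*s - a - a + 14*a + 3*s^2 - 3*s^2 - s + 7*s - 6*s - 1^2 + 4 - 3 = 6*a^3 + 18*a^2 + 18*a*s^2 + 12*a + s*(24*a^2 + 30*a)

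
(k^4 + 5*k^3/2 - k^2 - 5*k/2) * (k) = k^5 + 5*k^4/2 - k^3 - 5*k^2/2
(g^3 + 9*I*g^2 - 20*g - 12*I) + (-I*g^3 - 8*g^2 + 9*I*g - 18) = g^3 - I*g^3 - 8*g^2 + 9*I*g^2 - 20*g + 9*I*g - 18 - 12*I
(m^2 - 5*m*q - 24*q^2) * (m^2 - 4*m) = m^4 - 5*m^3*q - 4*m^3 - 24*m^2*q^2 + 20*m^2*q + 96*m*q^2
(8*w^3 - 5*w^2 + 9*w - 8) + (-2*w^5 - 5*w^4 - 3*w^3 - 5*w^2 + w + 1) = -2*w^5 - 5*w^4 + 5*w^3 - 10*w^2 + 10*w - 7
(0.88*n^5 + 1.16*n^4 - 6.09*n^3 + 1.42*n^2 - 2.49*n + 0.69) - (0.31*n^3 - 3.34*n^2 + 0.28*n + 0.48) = 0.88*n^5 + 1.16*n^4 - 6.4*n^3 + 4.76*n^2 - 2.77*n + 0.21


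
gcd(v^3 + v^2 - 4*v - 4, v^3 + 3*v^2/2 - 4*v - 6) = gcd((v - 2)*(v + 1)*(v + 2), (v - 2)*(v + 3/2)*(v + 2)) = v^2 - 4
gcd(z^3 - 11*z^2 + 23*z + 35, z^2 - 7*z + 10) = z - 5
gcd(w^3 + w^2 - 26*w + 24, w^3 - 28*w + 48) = w^2 + 2*w - 24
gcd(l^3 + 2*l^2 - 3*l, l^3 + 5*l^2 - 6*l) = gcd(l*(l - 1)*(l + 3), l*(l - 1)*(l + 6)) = l^2 - l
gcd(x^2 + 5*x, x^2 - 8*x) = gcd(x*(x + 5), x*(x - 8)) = x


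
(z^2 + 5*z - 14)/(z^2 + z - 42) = (z - 2)/(z - 6)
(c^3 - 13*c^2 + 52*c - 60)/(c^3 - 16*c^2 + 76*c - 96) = (c - 5)/(c - 8)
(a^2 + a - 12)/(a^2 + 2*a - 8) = (a - 3)/(a - 2)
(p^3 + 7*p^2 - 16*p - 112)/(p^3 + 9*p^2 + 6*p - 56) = (p - 4)/(p - 2)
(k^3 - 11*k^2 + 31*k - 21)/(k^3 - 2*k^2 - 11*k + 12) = (k^2 - 10*k + 21)/(k^2 - k - 12)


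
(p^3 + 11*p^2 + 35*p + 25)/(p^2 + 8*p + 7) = (p^2 + 10*p + 25)/(p + 7)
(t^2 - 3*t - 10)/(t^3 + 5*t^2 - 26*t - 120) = (t + 2)/(t^2 + 10*t + 24)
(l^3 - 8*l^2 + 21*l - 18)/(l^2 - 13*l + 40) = (l^3 - 8*l^2 + 21*l - 18)/(l^2 - 13*l + 40)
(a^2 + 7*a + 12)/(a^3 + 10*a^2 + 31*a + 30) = (a + 4)/(a^2 + 7*a + 10)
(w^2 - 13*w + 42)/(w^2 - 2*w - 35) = (w - 6)/(w + 5)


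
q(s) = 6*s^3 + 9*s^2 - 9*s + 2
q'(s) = 18*s^2 + 18*s - 9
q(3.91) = 463.06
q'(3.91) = 336.57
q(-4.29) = -267.47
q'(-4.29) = 245.05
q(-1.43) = 15.73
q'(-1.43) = 2.07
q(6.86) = 2300.77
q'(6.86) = 961.55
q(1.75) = 45.97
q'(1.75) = 77.62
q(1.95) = 63.16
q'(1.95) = 94.54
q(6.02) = 1582.99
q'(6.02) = 751.69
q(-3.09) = -61.28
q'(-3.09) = 107.25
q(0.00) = 2.00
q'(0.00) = -9.00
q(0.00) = 2.00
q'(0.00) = -9.00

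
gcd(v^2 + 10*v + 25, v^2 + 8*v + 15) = v + 5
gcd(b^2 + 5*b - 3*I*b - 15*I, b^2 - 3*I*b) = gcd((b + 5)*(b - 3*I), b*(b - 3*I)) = b - 3*I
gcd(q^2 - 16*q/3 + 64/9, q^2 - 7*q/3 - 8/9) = q - 8/3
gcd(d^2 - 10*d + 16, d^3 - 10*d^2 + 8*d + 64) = d - 8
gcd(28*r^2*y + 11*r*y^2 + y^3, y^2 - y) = y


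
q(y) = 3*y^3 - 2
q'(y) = 9*y^2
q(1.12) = 2.21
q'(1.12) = 11.29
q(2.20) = 29.94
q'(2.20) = 43.56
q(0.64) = -1.21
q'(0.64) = 3.69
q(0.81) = -0.41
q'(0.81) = 5.90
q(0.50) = -1.62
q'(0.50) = 2.25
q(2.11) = 26.18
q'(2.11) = 40.07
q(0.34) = -1.88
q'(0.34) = 1.04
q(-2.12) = -30.58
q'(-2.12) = 40.45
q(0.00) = -2.00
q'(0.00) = 0.00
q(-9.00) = -2189.00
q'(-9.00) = 729.00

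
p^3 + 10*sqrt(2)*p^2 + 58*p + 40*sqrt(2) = (p + sqrt(2))*(p + 4*sqrt(2))*(p + 5*sqrt(2))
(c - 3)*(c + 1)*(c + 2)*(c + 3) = c^4 + 3*c^3 - 7*c^2 - 27*c - 18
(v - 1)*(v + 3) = v^2 + 2*v - 3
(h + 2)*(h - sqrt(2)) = h^2 - sqrt(2)*h + 2*h - 2*sqrt(2)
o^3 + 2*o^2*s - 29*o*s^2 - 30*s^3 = (o - 5*s)*(o + s)*(o + 6*s)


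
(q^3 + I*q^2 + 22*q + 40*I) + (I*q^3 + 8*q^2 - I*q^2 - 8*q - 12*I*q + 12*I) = q^3 + I*q^3 + 8*q^2 + 14*q - 12*I*q + 52*I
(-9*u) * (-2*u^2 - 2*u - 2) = 18*u^3 + 18*u^2 + 18*u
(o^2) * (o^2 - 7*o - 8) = o^4 - 7*o^3 - 8*o^2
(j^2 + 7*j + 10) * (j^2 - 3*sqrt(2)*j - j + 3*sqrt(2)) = j^4 - 3*sqrt(2)*j^3 + 6*j^3 - 18*sqrt(2)*j^2 + 3*j^2 - 9*sqrt(2)*j - 10*j + 30*sqrt(2)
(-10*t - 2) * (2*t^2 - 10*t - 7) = -20*t^3 + 96*t^2 + 90*t + 14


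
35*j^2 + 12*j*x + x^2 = (5*j + x)*(7*j + x)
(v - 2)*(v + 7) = v^2 + 5*v - 14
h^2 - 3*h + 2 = (h - 2)*(h - 1)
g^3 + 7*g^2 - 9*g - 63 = (g - 3)*(g + 3)*(g + 7)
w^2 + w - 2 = (w - 1)*(w + 2)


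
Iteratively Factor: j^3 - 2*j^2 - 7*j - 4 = (j + 1)*(j^2 - 3*j - 4) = (j + 1)^2*(j - 4)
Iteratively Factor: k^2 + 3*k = (k)*(k + 3)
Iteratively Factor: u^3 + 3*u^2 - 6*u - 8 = (u + 1)*(u^2 + 2*u - 8) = (u + 1)*(u + 4)*(u - 2)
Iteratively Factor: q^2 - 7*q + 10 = (q - 5)*(q - 2)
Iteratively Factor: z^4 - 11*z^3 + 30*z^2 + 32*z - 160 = (z - 4)*(z^3 - 7*z^2 + 2*z + 40) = (z - 4)^2*(z^2 - 3*z - 10) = (z - 5)*(z - 4)^2*(z + 2)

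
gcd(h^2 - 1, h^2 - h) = h - 1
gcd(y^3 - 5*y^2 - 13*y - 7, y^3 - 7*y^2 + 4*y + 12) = y + 1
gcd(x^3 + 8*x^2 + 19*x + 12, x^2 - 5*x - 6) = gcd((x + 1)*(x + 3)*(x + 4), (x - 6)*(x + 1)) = x + 1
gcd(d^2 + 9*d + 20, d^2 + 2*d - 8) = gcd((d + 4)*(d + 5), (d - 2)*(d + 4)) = d + 4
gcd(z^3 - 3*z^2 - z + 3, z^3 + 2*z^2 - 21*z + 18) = z^2 - 4*z + 3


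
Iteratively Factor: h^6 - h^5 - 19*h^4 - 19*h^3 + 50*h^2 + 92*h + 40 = (h - 2)*(h^5 + h^4 - 17*h^3 - 53*h^2 - 56*h - 20) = (h - 5)*(h - 2)*(h^4 + 6*h^3 + 13*h^2 + 12*h + 4) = (h - 5)*(h - 2)*(h + 1)*(h^3 + 5*h^2 + 8*h + 4) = (h - 5)*(h - 2)*(h + 1)*(h + 2)*(h^2 + 3*h + 2) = (h - 5)*(h - 2)*(h + 1)*(h + 2)^2*(h + 1)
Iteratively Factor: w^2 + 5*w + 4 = (w + 1)*(w + 4)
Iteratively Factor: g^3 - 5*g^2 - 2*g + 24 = (g - 3)*(g^2 - 2*g - 8) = (g - 3)*(g + 2)*(g - 4)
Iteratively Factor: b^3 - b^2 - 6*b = (b + 2)*(b^2 - 3*b) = b*(b + 2)*(b - 3)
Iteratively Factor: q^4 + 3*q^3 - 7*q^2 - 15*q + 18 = (q - 1)*(q^3 + 4*q^2 - 3*q - 18) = (q - 2)*(q - 1)*(q^2 + 6*q + 9) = (q - 2)*(q - 1)*(q + 3)*(q + 3)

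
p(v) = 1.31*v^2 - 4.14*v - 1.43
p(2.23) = -4.15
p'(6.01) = 11.61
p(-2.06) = 12.66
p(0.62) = -3.49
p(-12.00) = 236.89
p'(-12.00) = -35.58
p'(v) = 2.62*v - 4.14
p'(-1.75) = -8.72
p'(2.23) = 1.70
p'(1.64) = 0.16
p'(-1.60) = -8.33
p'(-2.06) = -9.54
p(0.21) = -2.24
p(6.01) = 21.01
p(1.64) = -4.70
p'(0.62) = -2.52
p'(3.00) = 3.72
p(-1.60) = 8.55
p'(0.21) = -3.59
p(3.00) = -2.06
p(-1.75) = 9.83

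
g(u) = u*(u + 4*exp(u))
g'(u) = u*(4*exp(u) + 1) + u + 4*exp(u)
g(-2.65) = 6.27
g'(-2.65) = -5.77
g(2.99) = 246.77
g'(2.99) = 323.36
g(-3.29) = 10.33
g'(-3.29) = -6.92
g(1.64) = 36.51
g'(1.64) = 57.72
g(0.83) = 8.30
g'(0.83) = 18.45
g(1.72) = 41.38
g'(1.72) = 64.20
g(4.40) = 1452.90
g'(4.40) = 1768.14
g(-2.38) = 4.78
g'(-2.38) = -5.27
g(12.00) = 7812373.99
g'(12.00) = 8463273.15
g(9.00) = 291792.02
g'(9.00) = 324141.36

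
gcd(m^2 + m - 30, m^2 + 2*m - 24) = m + 6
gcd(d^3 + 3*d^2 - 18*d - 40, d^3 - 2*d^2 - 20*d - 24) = d + 2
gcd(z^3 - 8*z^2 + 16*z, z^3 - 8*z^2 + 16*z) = z^3 - 8*z^2 + 16*z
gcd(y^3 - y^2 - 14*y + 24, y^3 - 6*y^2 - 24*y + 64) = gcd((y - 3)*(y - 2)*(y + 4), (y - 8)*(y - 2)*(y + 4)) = y^2 + 2*y - 8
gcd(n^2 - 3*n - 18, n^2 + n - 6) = n + 3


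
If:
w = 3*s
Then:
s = w/3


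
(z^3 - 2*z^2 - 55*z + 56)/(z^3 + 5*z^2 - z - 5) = (z^2 - z - 56)/(z^2 + 6*z + 5)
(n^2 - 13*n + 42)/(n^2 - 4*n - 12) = (n - 7)/(n + 2)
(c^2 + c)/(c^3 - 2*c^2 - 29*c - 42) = c*(c + 1)/(c^3 - 2*c^2 - 29*c - 42)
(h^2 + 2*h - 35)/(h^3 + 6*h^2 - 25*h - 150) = (h + 7)/(h^2 + 11*h + 30)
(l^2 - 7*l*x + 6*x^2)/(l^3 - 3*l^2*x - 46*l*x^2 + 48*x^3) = (-l + 6*x)/(-l^2 + 2*l*x + 48*x^2)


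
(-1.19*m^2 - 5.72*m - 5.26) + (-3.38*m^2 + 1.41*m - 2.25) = -4.57*m^2 - 4.31*m - 7.51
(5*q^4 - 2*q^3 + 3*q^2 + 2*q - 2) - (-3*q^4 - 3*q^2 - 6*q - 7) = 8*q^4 - 2*q^3 + 6*q^2 + 8*q + 5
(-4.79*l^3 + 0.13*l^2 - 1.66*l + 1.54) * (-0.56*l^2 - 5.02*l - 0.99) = 2.6824*l^5 + 23.973*l^4 + 5.0191*l^3 + 7.3421*l^2 - 6.0874*l - 1.5246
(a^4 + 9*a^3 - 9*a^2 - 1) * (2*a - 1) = 2*a^5 + 17*a^4 - 27*a^3 + 9*a^2 - 2*a + 1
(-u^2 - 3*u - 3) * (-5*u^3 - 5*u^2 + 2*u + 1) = 5*u^5 + 20*u^4 + 28*u^3 + 8*u^2 - 9*u - 3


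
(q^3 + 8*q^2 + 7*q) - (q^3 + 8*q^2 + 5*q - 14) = 2*q + 14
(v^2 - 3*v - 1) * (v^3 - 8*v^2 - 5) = v^5 - 11*v^4 + 23*v^3 + 3*v^2 + 15*v + 5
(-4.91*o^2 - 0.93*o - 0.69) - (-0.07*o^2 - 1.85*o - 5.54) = -4.84*o^2 + 0.92*o + 4.85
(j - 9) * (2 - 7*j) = -7*j^2 + 65*j - 18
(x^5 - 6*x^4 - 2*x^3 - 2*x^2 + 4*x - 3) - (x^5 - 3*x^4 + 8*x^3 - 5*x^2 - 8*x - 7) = -3*x^4 - 10*x^3 + 3*x^2 + 12*x + 4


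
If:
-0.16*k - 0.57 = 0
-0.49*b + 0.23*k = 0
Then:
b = -1.67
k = -3.56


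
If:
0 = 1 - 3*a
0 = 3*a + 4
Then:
No Solution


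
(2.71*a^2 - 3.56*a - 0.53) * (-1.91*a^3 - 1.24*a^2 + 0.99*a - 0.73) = -5.1761*a^5 + 3.4392*a^4 + 8.1096*a^3 - 4.8455*a^2 + 2.0741*a + 0.3869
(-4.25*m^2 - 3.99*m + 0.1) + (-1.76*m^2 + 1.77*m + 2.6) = -6.01*m^2 - 2.22*m + 2.7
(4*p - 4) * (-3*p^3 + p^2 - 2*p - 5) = -12*p^4 + 16*p^3 - 12*p^2 - 12*p + 20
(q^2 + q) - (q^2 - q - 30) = 2*q + 30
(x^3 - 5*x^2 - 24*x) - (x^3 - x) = -5*x^2 - 23*x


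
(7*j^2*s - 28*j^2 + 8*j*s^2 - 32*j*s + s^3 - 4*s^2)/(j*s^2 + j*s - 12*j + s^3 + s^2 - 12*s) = (7*j*s - 28*j + s^2 - 4*s)/(s^2 + s - 12)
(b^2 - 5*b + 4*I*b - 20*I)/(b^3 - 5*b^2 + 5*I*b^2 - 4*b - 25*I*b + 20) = 1/(b + I)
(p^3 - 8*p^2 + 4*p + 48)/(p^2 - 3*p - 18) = (p^2 - 2*p - 8)/(p + 3)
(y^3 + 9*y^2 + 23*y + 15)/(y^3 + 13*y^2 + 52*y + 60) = (y^2 + 4*y + 3)/(y^2 + 8*y + 12)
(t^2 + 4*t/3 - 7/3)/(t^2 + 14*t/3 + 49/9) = 3*(t - 1)/(3*t + 7)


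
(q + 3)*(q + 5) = q^2 + 8*q + 15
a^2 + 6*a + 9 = (a + 3)^2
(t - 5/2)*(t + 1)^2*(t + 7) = t^4 + 13*t^3/2 - 15*t^2/2 - 61*t/2 - 35/2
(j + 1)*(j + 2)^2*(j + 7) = j^4 + 12*j^3 + 43*j^2 + 60*j + 28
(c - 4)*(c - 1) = c^2 - 5*c + 4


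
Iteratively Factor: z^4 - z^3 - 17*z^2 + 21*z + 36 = (z - 3)*(z^3 + 2*z^2 - 11*z - 12) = (z - 3)*(z + 1)*(z^2 + z - 12) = (z - 3)*(z + 1)*(z + 4)*(z - 3)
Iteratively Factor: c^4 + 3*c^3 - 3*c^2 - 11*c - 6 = (c + 3)*(c^3 - 3*c - 2) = (c + 1)*(c + 3)*(c^2 - c - 2) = (c + 1)^2*(c + 3)*(c - 2)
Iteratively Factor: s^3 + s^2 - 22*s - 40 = (s + 2)*(s^2 - s - 20) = (s - 5)*(s + 2)*(s + 4)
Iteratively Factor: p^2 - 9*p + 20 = (p - 5)*(p - 4)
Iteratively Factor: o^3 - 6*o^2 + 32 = (o - 4)*(o^2 - 2*o - 8) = (o - 4)*(o + 2)*(o - 4)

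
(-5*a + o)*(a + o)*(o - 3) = -5*a^2*o + 15*a^2 - 4*a*o^2 + 12*a*o + o^3 - 3*o^2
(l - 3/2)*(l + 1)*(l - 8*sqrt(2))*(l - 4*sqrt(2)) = l^4 - 12*sqrt(2)*l^3 - l^3/2 + 6*sqrt(2)*l^2 + 125*l^2/2 - 32*l + 18*sqrt(2)*l - 96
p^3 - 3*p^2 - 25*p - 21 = (p - 7)*(p + 1)*(p + 3)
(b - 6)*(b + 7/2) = b^2 - 5*b/2 - 21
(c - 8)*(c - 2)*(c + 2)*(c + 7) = c^4 - c^3 - 60*c^2 + 4*c + 224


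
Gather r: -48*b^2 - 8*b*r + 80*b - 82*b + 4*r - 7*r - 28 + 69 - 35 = -48*b^2 - 2*b + r*(-8*b - 3) + 6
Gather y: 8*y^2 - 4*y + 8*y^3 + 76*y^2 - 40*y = 8*y^3 + 84*y^2 - 44*y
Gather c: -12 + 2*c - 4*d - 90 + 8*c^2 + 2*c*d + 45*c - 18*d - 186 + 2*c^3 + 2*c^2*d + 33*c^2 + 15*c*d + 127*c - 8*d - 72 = 2*c^3 + c^2*(2*d + 41) + c*(17*d + 174) - 30*d - 360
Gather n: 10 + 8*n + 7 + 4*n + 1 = 12*n + 18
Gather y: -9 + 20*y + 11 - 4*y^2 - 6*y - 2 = -4*y^2 + 14*y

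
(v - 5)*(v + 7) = v^2 + 2*v - 35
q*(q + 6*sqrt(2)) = q^2 + 6*sqrt(2)*q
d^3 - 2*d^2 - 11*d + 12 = (d - 4)*(d - 1)*(d + 3)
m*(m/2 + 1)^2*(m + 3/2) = m^4/4 + 11*m^3/8 + 5*m^2/2 + 3*m/2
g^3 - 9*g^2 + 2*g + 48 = (g - 8)*(g - 3)*(g + 2)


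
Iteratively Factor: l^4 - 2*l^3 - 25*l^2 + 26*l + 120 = (l + 2)*(l^3 - 4*l^2 - 17*l + 60) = (l - 3)*(l + 2)*(l^2 - l - 20) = (l - 3)*(l + 2)*(l + 4)*(l - 5)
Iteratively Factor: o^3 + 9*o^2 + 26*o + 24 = (o + 3)*(o^2 + 6*o + 8) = (o + 3)*(o + 4)*(o + 2)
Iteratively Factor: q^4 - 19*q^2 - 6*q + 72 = (q - 4)*(q^3 + 4*q^2 - 3*q - 18) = (q - 4)*(q - 2)*(q^2 + 6*q + 9) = (q - 4)*(q - 2)*(q + 3)*(q + 3)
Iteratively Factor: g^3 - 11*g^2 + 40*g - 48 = (g - 3)*(g^2 - 8*g + 16) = (g - 4)*(g - 3)*(g - 4)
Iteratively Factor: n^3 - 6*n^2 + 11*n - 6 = (n - 3)*(n^2 - 3*n + 2) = (n - 3)*(n - 2)*(n - 1)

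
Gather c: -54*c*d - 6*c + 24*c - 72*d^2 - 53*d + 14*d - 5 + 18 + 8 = c*(18 - 54*d) - 72*d^2 - 39*d + 21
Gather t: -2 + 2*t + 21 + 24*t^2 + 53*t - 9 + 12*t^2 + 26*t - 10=36*t^2 + 81*t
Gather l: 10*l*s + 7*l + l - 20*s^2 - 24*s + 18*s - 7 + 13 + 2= l*(10*s + 8) - 20*s^2 - 6*s + 8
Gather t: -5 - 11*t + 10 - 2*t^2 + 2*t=-2*t^2 - 9*t + 5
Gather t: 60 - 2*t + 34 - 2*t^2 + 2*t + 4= 98 - 2*t^2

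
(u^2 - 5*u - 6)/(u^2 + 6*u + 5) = (u - 6)/(u + 5)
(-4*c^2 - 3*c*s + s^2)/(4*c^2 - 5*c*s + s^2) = (c + s)/(-c + s)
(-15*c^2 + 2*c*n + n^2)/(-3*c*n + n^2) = (5*c + n)/n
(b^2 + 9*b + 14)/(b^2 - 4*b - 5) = (b^2 + 9*b + 14)/(b^2 - 4*b - 5)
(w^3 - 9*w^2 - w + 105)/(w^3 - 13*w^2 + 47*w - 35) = (w + 3)/(w - 1)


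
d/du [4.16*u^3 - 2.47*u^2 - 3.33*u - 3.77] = 12.48*u^2 - 4.94*u - 3.33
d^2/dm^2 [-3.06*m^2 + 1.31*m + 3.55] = -6.12000000000000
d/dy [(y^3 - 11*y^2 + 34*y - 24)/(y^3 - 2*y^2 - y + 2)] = (9*y^2 - 52*y + 44)/(y^4 - 2*y^3 - 3*y^2 + 4*y + 4)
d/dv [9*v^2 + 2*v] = 18*v + 2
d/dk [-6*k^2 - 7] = -12*k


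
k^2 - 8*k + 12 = (k - 6)*(k - 2)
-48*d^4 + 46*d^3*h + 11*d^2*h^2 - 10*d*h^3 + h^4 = (-8*d + h)*(-3*d + h)*(-d + h)*(2*d + h)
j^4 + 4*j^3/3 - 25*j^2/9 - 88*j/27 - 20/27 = (j - 5/3)*(j + 1/3)*(j + 2/3)*(j + 2)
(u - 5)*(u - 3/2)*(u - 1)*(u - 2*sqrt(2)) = u^4 - 15*u^3/2 - 2*sqrt(2)*u^3 + 14*u^2 + 15*sqrt(2)*u^2 - 28*sqrt(2)*u - 15*u/2 + 15*sqrt(2)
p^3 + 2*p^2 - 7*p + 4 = (p - 1)^2*(p + 4)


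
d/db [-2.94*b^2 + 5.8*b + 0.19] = 5.8 - 5.88*b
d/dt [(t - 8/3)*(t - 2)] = 2*t - 14/3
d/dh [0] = 0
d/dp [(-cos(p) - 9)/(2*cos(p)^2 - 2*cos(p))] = (-sin(p) + 9*sin(p)/cos(p)^2 - 18*tan(p))/(2*(cos(p) - 1)^2)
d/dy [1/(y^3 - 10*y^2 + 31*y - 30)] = (-3*y^2 + 20*y - 31)/(y^3 - 10*y^2 + 31*y - 30)^2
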